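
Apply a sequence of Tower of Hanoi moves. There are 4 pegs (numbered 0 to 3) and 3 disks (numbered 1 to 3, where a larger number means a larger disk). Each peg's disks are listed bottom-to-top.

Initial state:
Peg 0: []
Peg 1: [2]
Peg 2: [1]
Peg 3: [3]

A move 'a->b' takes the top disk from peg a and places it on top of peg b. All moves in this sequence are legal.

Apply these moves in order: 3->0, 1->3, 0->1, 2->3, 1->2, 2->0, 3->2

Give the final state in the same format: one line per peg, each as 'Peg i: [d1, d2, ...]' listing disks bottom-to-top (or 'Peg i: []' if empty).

Answer: Peg 0: [3]
Peg 1: []
Peg 2: [1]
Peg 3: [2]

Derivation:
After move 1 (3->0):
Peg 0: [3]
Peg 1: [2]
Peg 2: [1]
Peg 3: []

After move 2 (1->3):
Peg 0: [3]
Peg 1: []
Peg 2: [1]
Peg 3: [2]

After move 3 (0->1):
Peg 0: []
Peg 1: [3]
Peg 2: [1]
Peg 3: [2]

After move 4 (2->3):
Peg 0: []
Peg 1: [3]
Peg 2: []
Peg 3: [2, 1]

After move 5 (1->2):
Peg 0: []
Peg 1: []
Peg 2: [3]
Peg 3: [2, 1]

After move 6 (2->0):
Peg 0: [3]
Peg 1: []
Peg 2: []
Peg 3: [2, 1]

After move 7 (3->2):
Peg 0: [3]
Peg 1: []
Peg 2: [1]
Peg 3: [2]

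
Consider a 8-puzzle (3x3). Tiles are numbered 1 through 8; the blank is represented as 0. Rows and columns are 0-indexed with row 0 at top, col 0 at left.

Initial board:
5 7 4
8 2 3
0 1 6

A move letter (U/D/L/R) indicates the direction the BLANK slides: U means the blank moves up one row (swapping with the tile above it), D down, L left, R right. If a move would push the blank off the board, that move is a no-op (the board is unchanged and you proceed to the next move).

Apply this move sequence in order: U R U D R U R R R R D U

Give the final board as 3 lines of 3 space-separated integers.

Answer: 5 7 0
2 3 4
8 1 6

Derivation:
After move 1 (U):
5 7 4
0 2 3
8 1 6

After move 2 (R):
5 7 4
2 0 3
8 1 6

After move 3 (U):
5 0 4
2 7 3
8 1 6

After move 4 (D):
5 7 4
2 0 3
8 1 6

After move 5 (R):
5 7 4
2 3 0
8 1 6

After move 6 (U):
5 7 0
2 3 4
8 1 6

After move 7 (R):
5 7 0
2 3 4
8 1 6

After move 8 (R):
5 7 0
2 3 4
8 1 6

After move 9 (R):
5 7 0
2 3 4
8 1 6

After move 10 (R):
5 7 0
2 3 4
8 1 6

After move 11 (D):
5 7 4
2 3 0
8 1 6

After move 12 (U):
5 7 0
2 3 4
8 1 6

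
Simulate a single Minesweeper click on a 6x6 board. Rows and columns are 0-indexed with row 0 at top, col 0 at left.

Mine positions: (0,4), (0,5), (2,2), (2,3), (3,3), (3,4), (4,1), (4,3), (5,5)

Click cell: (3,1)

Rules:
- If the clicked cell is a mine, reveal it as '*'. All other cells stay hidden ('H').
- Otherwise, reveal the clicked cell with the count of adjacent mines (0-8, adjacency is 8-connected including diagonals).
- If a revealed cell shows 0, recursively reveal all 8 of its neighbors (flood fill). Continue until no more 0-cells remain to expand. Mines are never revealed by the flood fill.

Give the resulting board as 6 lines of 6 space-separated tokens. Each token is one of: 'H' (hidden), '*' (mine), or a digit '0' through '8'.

H H H H H H
H H H H H H
H H H H H H
H 2 H H H H
H H H H H H
H H H H H H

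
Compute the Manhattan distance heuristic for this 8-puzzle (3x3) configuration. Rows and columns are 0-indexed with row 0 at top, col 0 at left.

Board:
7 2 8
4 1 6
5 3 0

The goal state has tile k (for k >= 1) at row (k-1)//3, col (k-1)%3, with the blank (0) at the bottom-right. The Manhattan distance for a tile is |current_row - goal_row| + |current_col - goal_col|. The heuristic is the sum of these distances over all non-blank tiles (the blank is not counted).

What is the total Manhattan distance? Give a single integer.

Answer: 12

Derivation:
Tile 7: at (0,0), goal (2,0), distance |0-2|+|0-0| = 2
Tile 2: at (0,1), goal (0,1), distance |0-0|+|1-1| = 0
Tile 8: at (0,2), goal (2,1), distance |0-2|+|2-1| = 3
Tile 4: at (1,0), goal (1,0), distance |1-1|+|0-0| = 0
Tile 1: at (1,1), goal (0,0), distance |1-0|+|1-0| = 2
Tile 6: at (1,2), goal (1,2), distance |1-1|+|2-2| = 0
Tile 5: at (2,0), goal (1,1), distance |2-1|+|0-1| = 2
Tile 3: at (2,1), goal (0,2), distance |2-0|+|1-2| = 3
Sum: 2 + 0 + 3 + 0 + 2 + 0 + 2 + 3 = 12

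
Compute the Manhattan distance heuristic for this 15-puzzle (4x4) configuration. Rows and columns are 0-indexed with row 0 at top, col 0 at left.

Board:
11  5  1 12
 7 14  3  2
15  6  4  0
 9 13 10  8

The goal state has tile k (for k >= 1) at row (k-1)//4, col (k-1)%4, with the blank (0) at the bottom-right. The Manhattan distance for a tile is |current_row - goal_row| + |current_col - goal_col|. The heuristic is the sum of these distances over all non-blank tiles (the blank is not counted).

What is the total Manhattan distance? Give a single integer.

Tile 11: at (0,0), goal (2,2), distance |0-2|+|0-2| = 4
Tile 5: at (0,1), goal (1,0), distance |0-1|+|1-0| = 2
Tile 1: at (0,2), goal (0,0), distance |0-0|+|2-0| = 2
Tile 12: at (0,3), goal (2,3), distance |0-2|+|3-3| = 2
Tile 7: at (1,0), goal (1,2), distance |1-1|+|0-2| = 2
Tile 14: at (1,1), goal (3,1), distance |1-3|+|1-1| = 2
Tile 3: at (1,2), goal (0,2), distance |1-0|+|2-2| = 1
Tile 2: at (1,3), goal (0,1), distance |1-0|+|3-1| = 3
Tile 15: at (2,0), goal (3,2), distance |2-3|+|0-2| = 3
Tile 6: at (2,1), goal (1,1), distance |2-1|+|1-1| = 1
Tile 4: at (2,2), goal (0,3), distance |2-0|+|2-3| = 3
Tile 9: at (3,0), goal (2,0), distance |3-2|+|0-0| = 1
Tile 13: at (3,1), goal (3,0), distance |3-3|+|1-0| = 1
Tile 10: at (3,2), goal (2,1), distance |3-2|+|2-1| = 2
Tile 8: at (3,3), goal (1,3), distance |3-1|+|3-3| = 2
Sum: 4 + 2 + 2 + 2 + 2 + 2 + 1 + 3 + 3 + 1 + 3 + 1 + 1 + 2 + 2 = 31

Answer: 31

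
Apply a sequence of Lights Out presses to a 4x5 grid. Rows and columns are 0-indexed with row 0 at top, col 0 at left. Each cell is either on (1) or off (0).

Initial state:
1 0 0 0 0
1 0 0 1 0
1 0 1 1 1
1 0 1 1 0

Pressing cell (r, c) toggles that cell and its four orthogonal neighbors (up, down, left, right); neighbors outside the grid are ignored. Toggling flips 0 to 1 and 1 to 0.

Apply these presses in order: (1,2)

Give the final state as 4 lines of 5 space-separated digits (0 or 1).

Answer: 1 0 1 0 0
1 1 1 0 0
1 0 0 1 1
1 0 1 1 0

Derivation:
After press 1 at (1,2):
1 0 1 0 0
1 1 1 0 0
1 0 0 1 1
1 0 1 1 0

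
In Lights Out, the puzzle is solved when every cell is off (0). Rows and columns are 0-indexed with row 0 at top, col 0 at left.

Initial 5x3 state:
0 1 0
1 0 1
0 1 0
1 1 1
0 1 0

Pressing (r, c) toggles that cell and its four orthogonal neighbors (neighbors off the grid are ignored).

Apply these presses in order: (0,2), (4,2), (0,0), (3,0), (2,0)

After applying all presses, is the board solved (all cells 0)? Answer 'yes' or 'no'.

After press 1 at (0,2):
0 0 1
1 0 0
0 1 0
1 1 1
0 1 0

After press 2 at (4,2):
0 0 1
1 0 0
0 1 0
1 1 0
0 0 1

After press 3 at (0,0):
1 1 1
0 0 0
0 1 0
1 1 0
0 0 1

After press 4 at (3,0):
1 1 1
0 0 0
1 1 0
0 0 0
1 0 1

After press 5 at (2,0):
1 1 1
1 0 0
0 0 0
1 0 0
1 0 1

Lights still on: 7

Answer: no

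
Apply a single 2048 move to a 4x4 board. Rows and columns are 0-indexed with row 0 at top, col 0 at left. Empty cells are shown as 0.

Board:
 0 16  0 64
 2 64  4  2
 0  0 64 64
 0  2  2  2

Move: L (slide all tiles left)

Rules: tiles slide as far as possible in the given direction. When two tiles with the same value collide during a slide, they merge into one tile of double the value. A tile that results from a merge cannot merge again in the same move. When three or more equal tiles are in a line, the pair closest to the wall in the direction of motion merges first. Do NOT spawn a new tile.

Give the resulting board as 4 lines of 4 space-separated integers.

Slide left:
row 0: [0, 16, 0, 64] -> [16, 64, 0, 0]
row 1: [2, 64, 4, 2] -> [2, 64, 4, 2]
row 2: [0, 0, 64, 64] -> [128, 0, 0, 0]
row 3: [0, 2, 2, 2] -> [4, 2, 0, 0]

Answer:  16  64   0   0
  2  64   4   2
128   0   0   0
  4   2   0   0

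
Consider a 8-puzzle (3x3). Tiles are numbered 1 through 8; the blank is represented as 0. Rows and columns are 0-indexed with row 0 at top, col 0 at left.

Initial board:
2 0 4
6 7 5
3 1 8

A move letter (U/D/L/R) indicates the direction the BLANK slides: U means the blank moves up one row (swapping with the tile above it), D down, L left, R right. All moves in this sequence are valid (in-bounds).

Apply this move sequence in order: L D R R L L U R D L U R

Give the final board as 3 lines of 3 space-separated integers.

Answer: 7 0 4
2 6 5
3 1 8

Derivation:
After move 1 (L):
0 2 4
6 7 5
3 1 8

After move 2 (D):
6 2 4
0 7 5
3 1 8

After move 3 (R):
6 2 4
7 0 5
3 1 8

After move 4 (R):
6 2 4
7 5 0
3 1 8

After move 5 (L):
6 2 4
7 0 5
3 1 8

After move 6 (L):
6 2 4
0 7 5
3 1 8

After move 7 (U):
0 2 4
6 7 5
3 1 8

After move 8 (R):
2 0 4
6 7 5
3 1 8

After move 9 (D):
2 7 4
6 0 5
3 1 8

After move 10 (L):
2 7 4
0 6 5
3 1 8

After move 11 (U):
0 7 4
2 6 5
3 1 8

After move 12 (R):
7 0 4
2 6 5
3 1 8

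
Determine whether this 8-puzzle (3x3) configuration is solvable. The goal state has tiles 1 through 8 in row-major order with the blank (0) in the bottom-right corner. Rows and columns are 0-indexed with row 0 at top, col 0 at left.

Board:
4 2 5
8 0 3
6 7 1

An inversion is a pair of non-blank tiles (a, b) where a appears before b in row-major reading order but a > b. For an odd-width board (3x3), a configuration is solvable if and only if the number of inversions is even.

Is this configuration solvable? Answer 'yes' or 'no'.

Answer: no

Derivation:
Inversions (pairs i<j in row-major order where tile[i] > tile[j] > 0): 13
13 is odd, so the puzzle is not solvable.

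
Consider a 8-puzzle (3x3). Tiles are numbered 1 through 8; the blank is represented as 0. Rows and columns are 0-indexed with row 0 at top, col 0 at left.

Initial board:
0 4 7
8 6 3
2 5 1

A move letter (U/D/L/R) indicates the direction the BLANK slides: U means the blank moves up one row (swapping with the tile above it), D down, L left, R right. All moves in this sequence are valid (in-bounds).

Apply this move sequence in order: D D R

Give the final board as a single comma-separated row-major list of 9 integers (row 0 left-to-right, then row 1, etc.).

After move 1 (D):
8 4 7
0 6 3
2 5 1

After move 2 (D):
8 4 7
2 6 3
0 5 1

After move 3 (R):
8 4 7
2 6 3
5 0 1

Answer: 8, 4, 7, 2, 6, 3, 5, 0, 1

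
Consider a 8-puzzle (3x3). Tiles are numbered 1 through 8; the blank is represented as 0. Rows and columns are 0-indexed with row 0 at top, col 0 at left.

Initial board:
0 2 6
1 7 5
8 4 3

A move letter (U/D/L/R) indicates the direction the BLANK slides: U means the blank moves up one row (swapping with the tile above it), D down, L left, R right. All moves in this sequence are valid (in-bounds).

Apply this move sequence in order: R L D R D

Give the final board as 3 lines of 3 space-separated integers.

After move 1 (R):
2 0 6
1 7 5
8 4 3

After move 2 (L):
0 2 6
1 7 5
8 4 3

After move 3 (D):
1 2 6
0 7 5
8 4 3

After move 4 (R):
1 2 6
7 0 5
8 4 3

After move 5 (D):
1 2 6
7 4 5
8 0 3

Answer: 1 2 6
7 4 5
8 0 3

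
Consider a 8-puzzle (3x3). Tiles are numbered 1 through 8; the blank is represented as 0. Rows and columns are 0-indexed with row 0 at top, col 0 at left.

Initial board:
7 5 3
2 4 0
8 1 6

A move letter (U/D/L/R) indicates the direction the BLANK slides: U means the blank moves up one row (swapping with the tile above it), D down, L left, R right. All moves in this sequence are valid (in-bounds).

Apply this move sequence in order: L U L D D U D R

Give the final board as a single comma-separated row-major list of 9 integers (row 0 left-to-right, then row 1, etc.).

After move 1 (L):
7 5 3
2 0 4
8 1 6

After move 2 (U):
7 0 3
2 5 4
8 1 6

After move 3 (L):
0 7 3
2 5 4
8 1 6

After move 4 (D):
2 7 3
0 5 4
8 1 6

After move 5 (D):
2 7 3
8 5 4
0 1 6

After move 6 (U):
2 7 3
0 5 4
8 1 6

After move 7 (D):
2 7 3
8 5 4
0 1 6

After move 8 (R):
2 7 3
8 5 4
1 0 6

Answer: 2, 7, 3, 8, 5, 4, 1, 0, 6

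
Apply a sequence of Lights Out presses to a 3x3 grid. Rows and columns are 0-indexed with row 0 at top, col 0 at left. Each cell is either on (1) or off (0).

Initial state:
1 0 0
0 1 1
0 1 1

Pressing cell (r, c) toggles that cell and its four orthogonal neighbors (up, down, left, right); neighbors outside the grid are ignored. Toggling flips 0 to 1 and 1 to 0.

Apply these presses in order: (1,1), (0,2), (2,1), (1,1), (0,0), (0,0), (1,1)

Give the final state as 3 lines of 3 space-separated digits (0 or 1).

Answer: 1 0 1
1 1 1
1 1 0

Derivation:
After press 1 at (1,1):
1 1 0
1 0 0
0 0 1

After press 2 at (0,2):
1 0 1
1 0 1
0 0 1

After press 3 at (2,1):
1 0 1
1 1 1
1 1 0

After press 4 at (1,1):
1 1 1
0 0 0
1 0 0

After press 5 at (0,0):
0 0 1
1 0 0
1 0 0

After press 6 at (0,0):
1 1 1
0 0 0
1 0 0

After press 7 at (1,1):
1 0 1
1 1 1
1 1 0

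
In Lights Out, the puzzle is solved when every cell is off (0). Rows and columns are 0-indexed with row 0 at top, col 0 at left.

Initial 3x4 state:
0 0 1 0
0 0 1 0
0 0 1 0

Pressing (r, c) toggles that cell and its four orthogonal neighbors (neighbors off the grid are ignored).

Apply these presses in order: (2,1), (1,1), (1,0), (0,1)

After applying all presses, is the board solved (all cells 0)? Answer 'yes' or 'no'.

After press 1 at (2,1):
0 0 1 0
0 1 1 0
1 1 0 0

After press 2 at (1,1):
0 1 1 0
1 0 0 0
1 0 0 0

After press 3 at (1,0):
1 1 1 0
0 1 0 0
0 0 0 0

After press 4 at (0,1):
0 0 0 0
0 0 0 0
0 0 0 0

Lights still on: 0

Answer: yes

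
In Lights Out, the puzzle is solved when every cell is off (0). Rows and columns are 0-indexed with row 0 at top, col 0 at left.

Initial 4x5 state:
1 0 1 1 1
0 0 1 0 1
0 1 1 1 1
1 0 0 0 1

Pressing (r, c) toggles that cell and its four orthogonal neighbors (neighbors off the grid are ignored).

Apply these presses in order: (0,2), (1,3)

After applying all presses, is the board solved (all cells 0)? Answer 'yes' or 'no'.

Answer: no

Derivation:
After press 1 at (0,2):
1 1 0 0 1
0 0 0 0 1
0 1 1 1 1
1 0 0 0 1

After press 2 at (1,3):
1 1 0 1 1
0 0 1 1 0
0 1 1 0 1
1 0 0 0 1

Lights still on: 11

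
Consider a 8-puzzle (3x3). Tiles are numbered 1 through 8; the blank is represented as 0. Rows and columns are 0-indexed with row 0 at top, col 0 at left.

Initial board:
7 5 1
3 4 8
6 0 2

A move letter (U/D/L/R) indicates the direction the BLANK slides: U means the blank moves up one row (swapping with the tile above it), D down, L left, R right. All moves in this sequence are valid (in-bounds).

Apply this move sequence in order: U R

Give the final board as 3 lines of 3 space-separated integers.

After move 1 (U):
7 5 1
3 0 8
6 4 2

After move 2 (R):
7 5 1
3 8 0
6 4 2

Answer: 7 5 1
3 8 0
6 4 2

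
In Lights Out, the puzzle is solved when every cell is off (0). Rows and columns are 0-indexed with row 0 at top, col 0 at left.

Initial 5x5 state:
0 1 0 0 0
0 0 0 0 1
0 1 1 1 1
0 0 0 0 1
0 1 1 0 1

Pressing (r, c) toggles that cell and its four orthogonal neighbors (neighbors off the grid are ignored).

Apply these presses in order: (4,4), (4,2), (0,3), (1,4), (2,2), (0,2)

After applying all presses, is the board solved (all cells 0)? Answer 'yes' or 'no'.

After press 1 at (4,4):
0 1 0 0 0
0 0 0 0 1
0 1 1 1 1
0 0 0 0 0
0 1 1 1 0

After press 2 at (4,2):
0 1 0 0 0
0 0 0 0 1
0 1 1 1 1
0 0 1 0 0
0 0 0 0 0

After press 3 at (0,3):
0 1 1 1 1
0 0 0 1 1
0 1 1 1 1
0 0 1 0 0
0 0 0 0 0

After press 4 at (1,4):
0 1 1 1 0
0 0 0 0 0
0 1 1 1 0
0 0 1 0 0
0 0 0 0 0

After press 5 at (2,2):
0 1 1 1 0
0 0 1 0 0
0 0 0 0 0
0 0 0 0 0
0 0 0 0 0

After press 6 at (0,2):
0 0 0 0 0
0 0 0 0 0
0 0 0 0 0
0 0 0 0 0
0 0 0 0 0

Lights still on: 0

Answer: yes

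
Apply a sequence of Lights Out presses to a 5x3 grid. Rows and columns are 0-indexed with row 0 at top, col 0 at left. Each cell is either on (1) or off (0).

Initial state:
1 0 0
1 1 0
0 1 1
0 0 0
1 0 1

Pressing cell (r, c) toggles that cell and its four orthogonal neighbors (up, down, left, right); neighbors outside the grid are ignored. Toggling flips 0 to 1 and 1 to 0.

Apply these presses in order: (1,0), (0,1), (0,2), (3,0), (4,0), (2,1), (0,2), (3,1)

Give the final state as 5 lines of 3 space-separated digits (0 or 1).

After press 1 at (1,0):
0 0 0
0 0 0
1 1 1
0 0 0
1 0 1

After press 2 at (0,1):
1 1 1
0 1 0
1 1 1
0 0 0
1 0 1

After press 3 at (0,2):
1 0 0
0 1 1
1 1 1
0 0 0
1 0 1

After press 4 at (3,0):
1 0 0
0 1 1
0 1 1
1 1 0
0 0 1

After press 5 at (4,0):
1 0 0
0 1 1
0 1 1
0 1 0
1 1 1

After press 6 at (2,1):
1 0 0
0 0 1
1 0 0
0 0 0
1 1 1

After press 7 at (0,2):
1 1 1
0 0 0
1 0 0
0 0 0
1 1 1

After press 8 at (3,1):
1 1 1
0 0 0
1 1 0
1 1 1
1 0 1

Answer: 1 1 1
0 0 0
1 1 0
1 1 1
1 0 1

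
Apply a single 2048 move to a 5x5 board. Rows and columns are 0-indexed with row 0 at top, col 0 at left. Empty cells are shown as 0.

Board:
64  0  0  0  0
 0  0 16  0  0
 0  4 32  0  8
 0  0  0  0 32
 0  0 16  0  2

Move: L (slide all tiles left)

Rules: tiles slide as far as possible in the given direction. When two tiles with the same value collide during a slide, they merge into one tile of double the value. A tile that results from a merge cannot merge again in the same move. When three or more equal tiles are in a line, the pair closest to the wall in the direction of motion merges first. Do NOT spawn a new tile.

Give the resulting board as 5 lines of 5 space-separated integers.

Slide left:
row 0: [64, 0, 0, 0, 0] -> [64, 0, 0, 0, 0]
row 1: [0, 0, 16, 0, 0] -> [16, 0, 0, 0, 0]
row 2: [0, 4, 32, 0, 8] -> [4, 32, 8, 0, 0]
row 3: [0, 0, 0, 0, 32] -> [32, 0, 0, 0, 0]
row 4: [0, 0, 16, 0, 2] -> [16, 2, 0, 0, 0]

Answer: 64  0  0  0  0
16  0  0  0  0
 4 32  8  0  0
32  0  0  0  0
16  2  0  0  0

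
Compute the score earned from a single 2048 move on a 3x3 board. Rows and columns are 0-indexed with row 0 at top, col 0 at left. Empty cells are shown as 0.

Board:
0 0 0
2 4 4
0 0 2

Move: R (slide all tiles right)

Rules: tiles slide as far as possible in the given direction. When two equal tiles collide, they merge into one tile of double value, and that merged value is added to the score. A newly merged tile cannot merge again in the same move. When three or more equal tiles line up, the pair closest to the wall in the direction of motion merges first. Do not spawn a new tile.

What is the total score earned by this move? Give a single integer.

Slide right:
row 0: [0, 0, 0] -> [0, 0, 0]  score +0 (running 0)
row 1: [2, 4, 4] -> [0, 2, 8]  score +8 (running 8)
row 2: [0, 0, 2] -> [0, 0, 2]  score +0 (running 8)
Board after move:
0 0 0
0 2 8
0 0 2

Answer: 8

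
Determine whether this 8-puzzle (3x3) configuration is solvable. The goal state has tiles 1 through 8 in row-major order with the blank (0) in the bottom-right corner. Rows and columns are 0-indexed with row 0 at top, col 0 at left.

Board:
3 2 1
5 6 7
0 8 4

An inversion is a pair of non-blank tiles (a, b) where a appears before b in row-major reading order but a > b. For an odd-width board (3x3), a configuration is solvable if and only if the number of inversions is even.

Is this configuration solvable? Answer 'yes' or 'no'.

Inversions (pairs i<j in row-major order where tile[i] > tile[j] > 0): 7
7 is odd, so the puzzle is not solvable.

Answer: no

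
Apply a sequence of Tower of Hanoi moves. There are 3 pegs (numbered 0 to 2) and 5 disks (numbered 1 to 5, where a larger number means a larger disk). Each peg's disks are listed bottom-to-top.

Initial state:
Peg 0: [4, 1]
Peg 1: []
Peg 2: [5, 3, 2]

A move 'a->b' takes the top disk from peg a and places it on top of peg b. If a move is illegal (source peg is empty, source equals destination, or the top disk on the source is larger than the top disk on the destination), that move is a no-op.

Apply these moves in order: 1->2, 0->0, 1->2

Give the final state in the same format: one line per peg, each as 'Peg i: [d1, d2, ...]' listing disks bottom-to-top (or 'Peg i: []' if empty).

Answer: Peg 0: [4, 1]
Peg 1: []
Peg 2: [5, 3, 2]

Derivation:
After move 1 (1->2):
Peg 0: [4, 1]
Peg 1: []
Peg 2: [5, 3, 2]

After move 2 (0->0):
Peg 0: [4, 1]
Peg 1: []
Peg 2: [5, 3, 2]

After move 3 (1->2):
Peg 0: [4, 1]
Peg 1: []
Peg 2: [5, 3, 2]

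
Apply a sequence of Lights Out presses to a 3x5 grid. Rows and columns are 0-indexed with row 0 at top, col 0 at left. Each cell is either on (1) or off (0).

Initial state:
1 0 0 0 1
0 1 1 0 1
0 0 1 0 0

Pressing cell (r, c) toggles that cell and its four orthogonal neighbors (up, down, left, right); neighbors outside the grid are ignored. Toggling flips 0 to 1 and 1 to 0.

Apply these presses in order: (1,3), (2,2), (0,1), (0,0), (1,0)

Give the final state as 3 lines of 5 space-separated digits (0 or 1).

Answer: 0 0 1 1 1
0 1 1 1 0
1 1 0 0 0

Derivation:
After press 1 at (1,3):
1 0 0 1 1
0 1 0 1 0
0 0 1 1 0

After press 2 at (2,2):
1 0 0 1 1
0 1 1 1 0
0 1 0 0 0

After press 3 at (0,1):
0 1 1 1 1
0 0 1 1 0
0 1 0 0 0

After press 4 at (0,0):
1 0 1 1 1
1 0 1 1 0
0 1 0 0 0

After press 5 at (1,0):
0 0 1 1 1
0 1 1 1 0
1 1 0 0 0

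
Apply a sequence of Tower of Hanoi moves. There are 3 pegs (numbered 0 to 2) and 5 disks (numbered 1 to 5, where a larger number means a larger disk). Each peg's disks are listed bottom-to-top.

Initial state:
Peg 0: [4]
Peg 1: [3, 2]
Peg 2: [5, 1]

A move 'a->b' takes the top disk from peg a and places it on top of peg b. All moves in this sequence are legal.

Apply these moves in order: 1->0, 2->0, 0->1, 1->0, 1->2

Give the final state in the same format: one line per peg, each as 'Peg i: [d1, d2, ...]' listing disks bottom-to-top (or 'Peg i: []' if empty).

After move 1 (1->0):
Peg 0: [4, 2]
Peg 1: [3]
Peg 2: [5, 1]

After move 2 (2->0):
Peg 0: [4, 2, 1]
Peg 1: [3]
Peg 2: [5]

After move 3 (0->1):
Peg 0: [4, 2]
Peg 1: [3, 1]
Peg 2: [5]

After move 4 (1->0):
Peg 0: [4, 2, 1]
Peg 1: [3]
Peg 2: [5]

After move 5 (1->2):
Peg 0: [4, 2, 1]
Peg 1: []
Peg 2: [5, 3]

Answer: Peg 0: [4, 2, 1]
Peg 1: []
Peg 2: [5, 3]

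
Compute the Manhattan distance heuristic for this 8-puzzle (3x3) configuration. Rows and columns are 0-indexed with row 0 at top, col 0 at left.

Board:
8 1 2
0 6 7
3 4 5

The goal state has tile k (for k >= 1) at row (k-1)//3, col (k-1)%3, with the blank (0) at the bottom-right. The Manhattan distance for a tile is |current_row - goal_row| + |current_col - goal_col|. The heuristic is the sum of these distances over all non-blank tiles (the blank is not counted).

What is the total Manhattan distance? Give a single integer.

Answer: 17

Derivation:
Tile 8: at (0,0), goal (2,1), distance |0-2|+|0-1| = 3
Tile 1: at (0,1), goal (0,0), distance |0-0|+|1-0| = 1
Tile 2: at (0,2), goal (0,1), distance |0-0|+|2-1| = 1
Tile 6: at (1,1), goal (1,2), distance |1-1|+|1-2| = 1
Tile 7: at (1,2), goal (2,0), distance |1-2|+|2-0| = 3
Tile 3: at (2,0), goal (0,2), distance |2-0|+|0-2| = 4
Tile 4: at (2,1), goal (1,0), distance |2-1|+|1-0| = 2
Tile 5: at (2,2), goal (1,1), distance |2-1|+|2-1| = 2
Sum: 3 + 1 + 1 + 1 + 3 + 4 + 2 + 2 = 17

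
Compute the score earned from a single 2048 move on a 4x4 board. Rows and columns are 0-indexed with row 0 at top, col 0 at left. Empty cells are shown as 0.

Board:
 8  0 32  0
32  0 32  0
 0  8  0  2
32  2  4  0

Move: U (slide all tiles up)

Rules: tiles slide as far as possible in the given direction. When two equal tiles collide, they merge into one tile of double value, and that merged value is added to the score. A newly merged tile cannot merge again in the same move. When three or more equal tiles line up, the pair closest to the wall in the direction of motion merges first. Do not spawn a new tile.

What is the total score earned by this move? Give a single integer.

Slide up:
col 0: [8, 32, 0, 32] -> [8, 64, 0, 0]  score +64 (running 64)
col 1: [0, 0, 8, 2] -> [8, 2, 0, 0]  score +0 (running 64)
col 2: [32, 32, 0, 4] -> [64, 4, 0, 0]  score +64 (running 128)
col 3: [0, 0, 2, 0] -> [2, 0, 0, 0]  score +0 (running 128)
Board after move:
 8  8 64  2
64  2  4  0
 0  0  0  0
 0  0  0  0

Answer: 128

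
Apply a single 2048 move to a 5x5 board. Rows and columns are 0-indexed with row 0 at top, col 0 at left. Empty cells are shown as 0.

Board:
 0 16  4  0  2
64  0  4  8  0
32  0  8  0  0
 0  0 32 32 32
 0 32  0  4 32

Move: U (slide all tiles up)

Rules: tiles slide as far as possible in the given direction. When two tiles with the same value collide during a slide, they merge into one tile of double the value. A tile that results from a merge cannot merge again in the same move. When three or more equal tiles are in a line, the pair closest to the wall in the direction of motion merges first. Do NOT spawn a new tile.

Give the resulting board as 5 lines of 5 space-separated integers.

Answer: 64 16  8  8  2
32 32  8 32 64
 0  0 32  4  0
 0  0  0  0  0
 0  0  0  0  0

Derivation:
Slide up:
col 0: [0, 64, 32, 0, 0] -> [64, 32, 0, 0, 0]
col 1: [16, 0, 0, 0, 32] -> [16, 32, 0, 0, 0]
col 2: [4, 4, 8, 32, 0] -> [8, 8, 32, 0, 0]
col 3: [0, 8, 0, 32, 4] -> [8, 32, 4, 0, 0]
col 4: [2, 0, 0, 32, 32] -> [2, 64, 0, 0, 0]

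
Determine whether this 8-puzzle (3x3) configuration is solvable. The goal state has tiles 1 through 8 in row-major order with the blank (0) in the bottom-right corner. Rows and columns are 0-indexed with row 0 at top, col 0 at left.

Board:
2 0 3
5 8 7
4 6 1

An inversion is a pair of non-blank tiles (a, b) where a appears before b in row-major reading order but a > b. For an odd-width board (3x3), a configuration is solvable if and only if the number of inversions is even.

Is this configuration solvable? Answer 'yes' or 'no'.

Answer: no

Derivation:
Inversions (pairs i<j in row-major order where tile[i] > tile[j] > 0): 13
13 is odd, so the puzzle is not solvable.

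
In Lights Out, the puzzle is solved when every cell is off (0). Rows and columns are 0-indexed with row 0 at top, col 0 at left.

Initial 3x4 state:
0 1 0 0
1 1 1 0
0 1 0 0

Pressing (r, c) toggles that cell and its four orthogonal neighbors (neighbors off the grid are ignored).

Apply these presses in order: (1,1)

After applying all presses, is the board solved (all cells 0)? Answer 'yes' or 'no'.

Answer: yes

Derivation:
After press 1 at (1,1):
0 0 0 0
0 0 0 0
0 0 0 0

Lights still on: 0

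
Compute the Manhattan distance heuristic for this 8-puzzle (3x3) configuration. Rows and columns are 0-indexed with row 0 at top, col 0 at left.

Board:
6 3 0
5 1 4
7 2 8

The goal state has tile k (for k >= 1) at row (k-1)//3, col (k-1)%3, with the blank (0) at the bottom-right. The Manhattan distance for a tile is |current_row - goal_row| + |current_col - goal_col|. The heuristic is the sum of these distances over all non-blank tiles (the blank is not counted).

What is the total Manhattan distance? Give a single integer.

Tile 6: at (0,0), goal (1,2), distance |0-1|+|0-2| = 3
Tile 3: at (0,1), goal (0,2), distance |0-0|+|1-2| = 1
Tile 5: at (1,0), goal (1,1), distance |1-1|+|0-1| = 1
Tile 1: at (1,1), goal (0,0), distance |1-0|+|1-0| = 2
Tile 4: at (1,2), goal (1,0), distance |1-1|+|2-0| = 2
Tile 7: at (2,0), goal (2,0), distance |2-2|+|0-0| = 0
Tile 2: at (2,1), goal (0,1), distance |2-0|+|1-1| = 2
Tile 8: at (2,2), goal (2,1), distance |2-2|+|2-1| = 1
Sum: 3 + 1 + 1 + 2 + 2 + 0 + 2 + 1 = 12

Answer: 12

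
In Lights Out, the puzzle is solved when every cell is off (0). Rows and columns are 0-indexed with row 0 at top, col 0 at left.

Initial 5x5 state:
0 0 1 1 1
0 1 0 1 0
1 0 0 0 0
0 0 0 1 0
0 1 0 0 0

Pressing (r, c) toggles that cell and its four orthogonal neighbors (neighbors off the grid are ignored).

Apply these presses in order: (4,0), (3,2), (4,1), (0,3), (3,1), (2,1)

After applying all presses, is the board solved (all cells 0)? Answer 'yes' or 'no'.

Answer: yes

Derivation:
After press 1 at (4,0):
0 0 1 1 1
0 1 0 1 0
1 0 0 0 0
1 0 0 1 0
1 0 0 0 0

After press 2 at (3,2):
0 0 1 1 1
0 1 0 1 0
1 0 1 0 0
1 1 1 0 0
1 0 1 0 0

After press 3 at (4,1):
0 0 1 1 1
0 1 0 1 0
1 0 1 0 0
1 0 1 0 0
0 1 0 0 0

After press 4 at (0,3):
0 0 0 0 0
0 1 0 0 0
1 0 1 0 0
1 0 1 0 0
0 1 0 0 0

After press 5 at (3,1):
0 0 0 0 0
0 1 0 0 0
1 1 1 0 0
0 1 0 0 0
0 0 0 0 0

After press 6 at (2,1):
0 0 0 0 0
0 0 0 0 0
0 0 0 0 0
0 0 0 0 0
0 0 0 0 0

Lights still on: 0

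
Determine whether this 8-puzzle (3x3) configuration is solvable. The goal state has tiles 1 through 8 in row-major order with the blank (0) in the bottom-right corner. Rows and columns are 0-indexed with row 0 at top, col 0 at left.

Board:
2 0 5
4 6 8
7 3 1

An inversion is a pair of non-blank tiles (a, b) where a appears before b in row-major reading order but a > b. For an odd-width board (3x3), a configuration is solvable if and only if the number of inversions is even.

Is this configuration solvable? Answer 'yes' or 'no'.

Inversions (pairs i<j in row-major order where tile[i] > tile[j] > 0): 14
14 is even, so the puzzle is solvable.

Answer: yes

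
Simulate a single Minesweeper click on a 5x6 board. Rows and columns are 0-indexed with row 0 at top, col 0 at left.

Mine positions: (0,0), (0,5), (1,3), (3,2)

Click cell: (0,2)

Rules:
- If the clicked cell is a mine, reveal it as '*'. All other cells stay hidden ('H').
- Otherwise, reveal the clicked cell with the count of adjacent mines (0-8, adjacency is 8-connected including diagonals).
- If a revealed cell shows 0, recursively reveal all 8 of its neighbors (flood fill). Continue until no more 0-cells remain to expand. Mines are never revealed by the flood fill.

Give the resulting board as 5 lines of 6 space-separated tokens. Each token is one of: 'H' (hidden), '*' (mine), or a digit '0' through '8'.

H H 1 H H H
H H H H H H
H H H H H H
H H H H H H
H H H H H H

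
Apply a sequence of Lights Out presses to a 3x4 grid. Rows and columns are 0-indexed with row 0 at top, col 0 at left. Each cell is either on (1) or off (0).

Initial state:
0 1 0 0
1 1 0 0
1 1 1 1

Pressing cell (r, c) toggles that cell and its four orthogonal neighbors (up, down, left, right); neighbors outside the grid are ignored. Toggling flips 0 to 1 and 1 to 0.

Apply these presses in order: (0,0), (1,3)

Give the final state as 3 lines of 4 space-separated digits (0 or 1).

Answer: 1 0 0 1
0 1 1 1
1 1 1 0

Derivation:
After press 1 at (0,0):
1 0 0 0
0 1 0 0
1 1 1 1

After press 2 at (1,3):
1 0 0 1
0 1 1 1
1 1 1 0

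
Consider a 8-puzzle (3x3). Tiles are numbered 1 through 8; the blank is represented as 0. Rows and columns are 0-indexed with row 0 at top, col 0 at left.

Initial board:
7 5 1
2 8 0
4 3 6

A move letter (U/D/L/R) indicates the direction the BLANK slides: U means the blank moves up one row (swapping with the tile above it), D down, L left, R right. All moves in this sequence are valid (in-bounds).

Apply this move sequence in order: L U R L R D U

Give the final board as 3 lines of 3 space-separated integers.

Answer: 7 1 0
2 5 8
4 3 6

Derivation:
After move 1 (L):
7 5 1
2 0 8
4 3 6

After move 2 (U):
7 0 1
2 5 8
4 3 6

After move 3 (R):
7 1 0
2 5 8
4 3 6

After move 4 (L):
7 0 1
2 5 8
4 3 6

After move 5 (R):
7 1 0
2 5 8
4 3 6

After move 6 (D):
7 1 8
2 5 0
4 3 6

After move 7 (U):
7 1 0
2 5 8
4 3 6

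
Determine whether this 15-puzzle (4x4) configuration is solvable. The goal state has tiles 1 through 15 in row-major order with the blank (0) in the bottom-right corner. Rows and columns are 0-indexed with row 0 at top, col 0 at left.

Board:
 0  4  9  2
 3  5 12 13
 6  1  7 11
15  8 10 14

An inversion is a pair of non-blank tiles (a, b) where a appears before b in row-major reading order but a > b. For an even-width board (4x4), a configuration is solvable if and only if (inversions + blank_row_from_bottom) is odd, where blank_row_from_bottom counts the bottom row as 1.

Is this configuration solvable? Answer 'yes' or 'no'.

Answer: yes

Derivation:
Inversions: 31
Blank is in row 0 (0-indexed from top), which is row 4 counting from the bottom (bottom = 1).
31 + 4 = 35, which is odd, so the puzzle is solvable.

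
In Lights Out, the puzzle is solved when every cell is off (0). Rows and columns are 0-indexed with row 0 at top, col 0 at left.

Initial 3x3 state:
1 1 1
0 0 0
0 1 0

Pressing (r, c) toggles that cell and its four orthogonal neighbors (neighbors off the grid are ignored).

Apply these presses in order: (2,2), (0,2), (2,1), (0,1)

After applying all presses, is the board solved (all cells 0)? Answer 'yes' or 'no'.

After press 1 at (2,2):
1 1 1
0 0 1
0 0 1

After press 2 at (0,2):
1 0 0
0 0 0
0 0 1

After press 3 at (2,1):
1 0 0
0 1 0
1 1 0

After press 4 at (0,1):
0 1 1
0 0 0
1 1 0

Lights still on: 4

Answer: no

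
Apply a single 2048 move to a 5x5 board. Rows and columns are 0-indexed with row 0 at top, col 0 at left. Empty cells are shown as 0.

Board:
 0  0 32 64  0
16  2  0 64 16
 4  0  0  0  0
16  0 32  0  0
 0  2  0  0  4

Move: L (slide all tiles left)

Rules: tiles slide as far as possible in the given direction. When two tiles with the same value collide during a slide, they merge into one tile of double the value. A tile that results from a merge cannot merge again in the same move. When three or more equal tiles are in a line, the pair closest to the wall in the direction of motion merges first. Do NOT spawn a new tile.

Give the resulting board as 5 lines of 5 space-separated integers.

Answer: 32 64  0  0  0
16  2 64 16  0
 4  0  0  0  0
16 32  0  0  0
 2  4  0  0  0

Derivation:
Slide left:
row 0: [0, 0, 32, 64, 0] -> [32, 64, 0, 0, 0]
row 1: [16, 2, 0, 64, 16] -> [16, 2, 64, 16, 0]
row 2: [4, 0, 0, 0, 0] -> [4, 0, 0, 0, 0]
row 3: [16, 0, 32, 0, 0] -> [16, 32, 0, 0, 0]
row 4: [0, 2, 0, 0, 4] -> [2, 4, 0, 0, 0]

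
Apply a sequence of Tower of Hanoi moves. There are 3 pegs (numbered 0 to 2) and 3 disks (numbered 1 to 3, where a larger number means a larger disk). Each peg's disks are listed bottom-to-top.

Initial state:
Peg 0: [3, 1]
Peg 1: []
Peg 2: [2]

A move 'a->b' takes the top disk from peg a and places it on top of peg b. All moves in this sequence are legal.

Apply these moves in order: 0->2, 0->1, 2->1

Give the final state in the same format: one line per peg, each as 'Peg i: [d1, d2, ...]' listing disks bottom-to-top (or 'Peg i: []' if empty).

Answer: Peg 0: []
Peg 1: [3, 1]
Peg 2: [2]

Derivation:
After move 1 (0->2):
Peg 0: [3]
Peg 1: []
Peg 2: [2, 1]

After move 2 (0->1):
Peg 0: []
Peg 1: [3]
Peg 2: [2, 1]

After move 3 (2->1):
Peg 0: []
Peg 1: [3, 1]
Peg 2: [2]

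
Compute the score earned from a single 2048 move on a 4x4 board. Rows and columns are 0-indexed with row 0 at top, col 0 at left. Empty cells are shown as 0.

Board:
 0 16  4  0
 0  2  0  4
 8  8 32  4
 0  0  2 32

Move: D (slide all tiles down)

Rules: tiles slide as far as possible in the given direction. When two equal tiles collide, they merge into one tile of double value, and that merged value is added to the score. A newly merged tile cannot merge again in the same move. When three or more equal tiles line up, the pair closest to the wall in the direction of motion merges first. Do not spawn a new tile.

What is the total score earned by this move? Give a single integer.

Slide down:
col 0: [0, 0, 8, 0] -> [0, 0, 0, 8]  score +0 (running 0)
col 1: [16, 2, 8, 0] -> [0, 16, 2, 8]  score +0 (running 0)
col 2: [4, 0, 32, 2] -> [0, 4, 32, 2]  score +0 (running 0)
col 3: [0, 4, 4, 32] -> [0, 0, 8, 32]  score +8 (running 8)
Board after move:
 0  0  0  0
 0 16  4  0
 0  2 32  8
 8  8  2 32

Answer: 8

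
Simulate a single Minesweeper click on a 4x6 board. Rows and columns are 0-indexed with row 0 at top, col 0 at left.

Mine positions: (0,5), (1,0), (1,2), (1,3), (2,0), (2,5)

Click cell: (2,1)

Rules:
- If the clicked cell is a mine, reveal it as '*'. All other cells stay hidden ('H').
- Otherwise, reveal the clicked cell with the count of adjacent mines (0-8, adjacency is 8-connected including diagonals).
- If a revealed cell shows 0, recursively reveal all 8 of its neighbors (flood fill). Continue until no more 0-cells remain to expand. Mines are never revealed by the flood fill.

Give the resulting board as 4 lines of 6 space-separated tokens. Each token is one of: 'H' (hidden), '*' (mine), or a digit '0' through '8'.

H H H H H H
H H H H H H
H 3 H H H H
H H H H H H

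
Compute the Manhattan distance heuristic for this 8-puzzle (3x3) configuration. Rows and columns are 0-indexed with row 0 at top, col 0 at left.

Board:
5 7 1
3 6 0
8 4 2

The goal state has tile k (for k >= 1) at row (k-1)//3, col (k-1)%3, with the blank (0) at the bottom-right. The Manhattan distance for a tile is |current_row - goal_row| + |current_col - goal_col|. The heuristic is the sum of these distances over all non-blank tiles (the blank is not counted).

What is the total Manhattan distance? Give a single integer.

Answer: 17

Derivation:
Tile 5: (0,0)->(1,1) = 2
Tile 7: (0,1)->(2,0) = 3
Tile 1: (0,2)->(0,0) = 2
Tile 3: (1,0)->(0,2) = 3
Tile 6: (1,1)->(1,2) = 1
Tile 8: (2,0)->(2,1) = 1
Tile 4: (2,1)->(1,0) = 2
Tile 2: (2,2)->(0,1) = 3
Sum: 2 + 3 + 2 + 3 + 1 + 1 + 2 + 3 = 17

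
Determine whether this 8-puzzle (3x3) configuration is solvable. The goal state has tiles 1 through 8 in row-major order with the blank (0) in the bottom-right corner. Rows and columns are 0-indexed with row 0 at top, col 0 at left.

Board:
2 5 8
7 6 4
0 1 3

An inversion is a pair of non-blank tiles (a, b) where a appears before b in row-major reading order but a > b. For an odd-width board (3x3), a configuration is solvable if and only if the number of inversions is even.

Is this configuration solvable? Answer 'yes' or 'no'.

Answer: yes

Derivation:
Inversions (pairs i<j in row-major order where tile[i] > tile[j] > 0): 18
18 is even, so the puzzle is solvable.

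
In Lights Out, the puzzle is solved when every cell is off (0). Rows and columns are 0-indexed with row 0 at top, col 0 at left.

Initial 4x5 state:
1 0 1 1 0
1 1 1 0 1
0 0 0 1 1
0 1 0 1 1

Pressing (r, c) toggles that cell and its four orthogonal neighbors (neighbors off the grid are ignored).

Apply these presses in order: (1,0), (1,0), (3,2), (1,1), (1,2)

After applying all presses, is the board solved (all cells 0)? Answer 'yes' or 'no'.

Answer: no

Derivation:
After press 1 at (1,0):
0 0 1 1 0
0 0 1 0 1
1 0 0 1 1
0 1 0 1 1

After press 2 at (1,0):
1 0 1 1 0
1 1 1 0 1
0 0 0 1 1
0 1 0 1 1

After press 3 at (3,2):
1 0 1 1 0
1 1 1 0 1
0 0 1 1 1
0 0 1 0 1

After press 4 at (1,1):
1 1 1 1 0
0 0 0 0 1
0 1 1 1 1
0 0 1 0 1

After press 5 at (1,2):
1 1 0 1 0
0 1 1 1 1
0 1 0 1 1
0 0 1 0 1

Lights still on: 12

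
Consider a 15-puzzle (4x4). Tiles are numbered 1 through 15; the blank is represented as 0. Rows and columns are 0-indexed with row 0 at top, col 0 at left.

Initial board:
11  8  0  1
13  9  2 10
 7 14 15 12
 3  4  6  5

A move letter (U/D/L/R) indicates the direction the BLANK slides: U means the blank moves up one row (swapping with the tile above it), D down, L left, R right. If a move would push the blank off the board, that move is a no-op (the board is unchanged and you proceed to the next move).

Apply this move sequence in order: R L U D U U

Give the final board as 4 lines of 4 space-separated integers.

After move 1 (R):
11  8  1  0
13  9  2 10
 7 14 15 12
 3  4  6  5

After move 2 (L):
11  8  0  1
13  9  2 10
 7 14 15 12
 3  4  6  5

After move 3 (U):
11  8  0  1
13  9  2 10
 7 14 15 12
 3  4  6  5

After move 4 (D):
11  8  2  1
13  9  0 10
 7 14 15 12
 3  4  6  5

After move 5 (U):
11  8  0  1
13  9  2 10
 7 14 15 12
 3  4  6  5

After move 6 (U):
11  8  0  1
13  9  2 10
 7 14 15 12
 3  4  6  5

Answer: 11  8  0  1
13  9  2 10
 7 14 15 12
 3  4  6  5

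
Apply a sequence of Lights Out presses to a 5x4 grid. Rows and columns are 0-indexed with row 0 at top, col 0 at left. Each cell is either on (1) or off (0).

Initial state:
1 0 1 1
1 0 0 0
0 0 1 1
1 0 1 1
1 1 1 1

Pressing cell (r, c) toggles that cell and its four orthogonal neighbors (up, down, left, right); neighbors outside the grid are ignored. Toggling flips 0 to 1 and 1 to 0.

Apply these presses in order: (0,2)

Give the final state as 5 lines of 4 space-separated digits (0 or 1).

After press 1 at (0,2):
1 1 0 0
1 0 1 0
0 0 1 1
1 0 1 1
1 1 1 1

Answer: 1 1 0 0
1 0 1 0
0 0 1 1
1 0 1 1
1 1 1 1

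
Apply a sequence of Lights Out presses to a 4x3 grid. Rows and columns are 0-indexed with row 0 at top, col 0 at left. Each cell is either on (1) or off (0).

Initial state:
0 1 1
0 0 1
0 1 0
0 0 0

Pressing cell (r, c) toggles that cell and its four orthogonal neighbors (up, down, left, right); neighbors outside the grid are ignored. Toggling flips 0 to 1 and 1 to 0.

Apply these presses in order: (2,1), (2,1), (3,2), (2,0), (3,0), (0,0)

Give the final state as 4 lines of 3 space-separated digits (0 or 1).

After press 1 at (2,1):
0 1 1
0 1 1
1 0 1
0 1 0

After press 2 at (2,1):
0 1 1
0 0 1
0 1 0
0 0 0

After press 3 at (3,2):
0 1 1
0 0 1
0 1 1
0 1 1

After press 4 at (2,0):
0 1 1
1 0 1
1 0 1
1 1 1

After press 5 at (3,0):
0 1 1
1 0 1
0 0 1
0 0 1

After press 6 at (0,0):
1 0 1
0 0 1
0 0 1
0 0 1

Answer: 1 0 1
0 0 1
0 0 1
0 0 1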